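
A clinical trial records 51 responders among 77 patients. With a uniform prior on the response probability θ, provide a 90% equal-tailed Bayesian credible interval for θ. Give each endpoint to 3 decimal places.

[0.569, 0.743]

Posterior: Beta(1+51, 1+26) = Beta(52, 27).
Equal-tailed 90% interval: the 0.05 and 0.95 quantiles of Beta(52, 27).
Posterior mean ≈ 0.658, SD ≈ 0.053; a Normal approximation gives roughly [0.571, 0.745].
Exact: F⁻¹(0.05) = 0.569; F⁻¹(0.95) = 0.743.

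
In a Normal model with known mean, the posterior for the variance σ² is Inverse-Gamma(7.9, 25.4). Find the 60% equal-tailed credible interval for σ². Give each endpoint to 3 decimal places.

[2.511, 4.625]

Inverse-Gamma(7.9, 25.4) quantiles: F⁻¹(0.2) and F⁻¹(0.8).
Equivalently, 1/σ² ~ Gamma(7.9, rate = 25.4); invert its 0.8 and 0.2 quantiles.
Posterior mean ≈ 3.681, SD ≈ 1.516; a Normal approximation gives roughly [2.406, 4.957].
Exact: lower = 2.511; upper = 4.625.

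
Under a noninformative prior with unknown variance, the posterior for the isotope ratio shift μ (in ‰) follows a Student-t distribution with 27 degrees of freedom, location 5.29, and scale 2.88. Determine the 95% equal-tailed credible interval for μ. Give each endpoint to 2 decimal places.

[-0.62, 11.20]

The t_27 distribution is symmetric; the 95% interval is 5.29 ± t·2.88 with t_{0.975,27} = 2.052.
Half-width: 2.052 × 2.88 = 5.91.
5.29 − 5.91 = -0.62; 5.29 + 5.91 = 11.20.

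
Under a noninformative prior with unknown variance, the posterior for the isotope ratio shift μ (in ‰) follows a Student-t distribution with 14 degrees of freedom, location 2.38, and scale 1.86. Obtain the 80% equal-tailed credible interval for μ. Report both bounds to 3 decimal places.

[-0.122, 4.882]

The t_14 distribution is symmetric; the 80% interval is 2.38 ± t·1.86 with t_{0.9,14} = 1.345.
Half-width: 1.345 × 1.86 = 2.502.
2.38 − 2.502 = -0.122; 2.38 + 2.502 = 4.882.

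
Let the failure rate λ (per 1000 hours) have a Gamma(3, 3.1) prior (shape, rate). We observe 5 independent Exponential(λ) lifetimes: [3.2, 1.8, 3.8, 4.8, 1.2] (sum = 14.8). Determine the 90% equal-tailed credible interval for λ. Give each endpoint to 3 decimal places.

[0.222, 0.735]

Posterior: Gamma(3+5, 3.1+14.8) = Gamma(8, 17.9) (shape, rate).
Equal-tailed 90% interval: Gamma(8, 17.9) quantiles at 0.05 and 0.95.
Posterior mean ≈ 0.447, SD ≈ 0.158; a Normal approximation gives roughly [0.187, 0.707].
Exact: lower = 0.222; upper = 0.735.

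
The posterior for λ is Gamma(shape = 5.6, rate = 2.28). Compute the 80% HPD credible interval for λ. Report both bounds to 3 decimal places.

The posterior is unimodal and skewed, so the HPD interval has equal density at both endpoints and is the shortest 80% interval.
Solving f(1.025) = f(3.505) with F(3.505) − F(1.025) = 0.80 gives [1.025, 3.505].
For comparison, the equal-tailed interval is [1.255, 3.844]; the HPD is narrower and shifted toward the mode.

[1.025, 3.505]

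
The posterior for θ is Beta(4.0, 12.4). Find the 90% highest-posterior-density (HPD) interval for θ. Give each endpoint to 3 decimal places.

The posterior is unimodal and skewed, so the HPD interval has equal density at both endpoints and is the shortest 90% interval.
Solving f(0.076) = f(0.404) with F(0.404) − F(0.076) = 0.90 gives [0.076, 0.404].
For comparison, the equal-tailed interval is [0.094, 0.430]; the HPD is narrower and shifted toward the mode.

[0.076, 0.404]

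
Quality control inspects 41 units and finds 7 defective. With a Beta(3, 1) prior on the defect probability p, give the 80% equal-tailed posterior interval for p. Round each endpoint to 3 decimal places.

Posterior: Beta(3+7, 1+34) = Beta(10, 35).
Equal-tailed 80% interval: the 0.1 and 0.9 quantiles of Beta(10, 35).
Posterior mean ≈ 0.222, SD ≈ 0.061; a Normal approximation gives roughly [0.144, 0.301].
Exact: F⁻¹(0.1) = 0.146; F⁻¹(0.9) = 0.304.

[0.146, 0.304]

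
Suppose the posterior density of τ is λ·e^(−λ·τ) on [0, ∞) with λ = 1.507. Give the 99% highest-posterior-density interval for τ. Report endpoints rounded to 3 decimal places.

[0.000, 3.056]

The exponential density is strictly decreasing on [0, ∞), so the HPD interval is anchored at 0: [0, q] with P(τ ≤ q) = 0.99.
q = −ln(1 − 0.99) / 1.507 = 4.6052 / 1.507 = 3.056.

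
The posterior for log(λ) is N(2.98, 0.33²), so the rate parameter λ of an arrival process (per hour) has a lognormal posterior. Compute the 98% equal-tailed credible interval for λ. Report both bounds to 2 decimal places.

[9.14, 42.42]

On the log scale the 98% interval is 2.98 ± 2.326 × 0.33 = [2.2123, 3.7477].
Exponentiate: [e^2.2123, e^3.7477] = [9.14, 42.42].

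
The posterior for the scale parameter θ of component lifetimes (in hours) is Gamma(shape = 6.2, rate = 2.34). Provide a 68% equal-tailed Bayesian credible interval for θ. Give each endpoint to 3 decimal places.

[1.619, 3.678]

Posterior: Gamma(shape 6.2, rate 2.34).
Equal-tailed 68% interval: Gamma(6.2, 2.34) quantiles at 0.16 and 0.84.
Posterior mean ≈ 2.650, SD ≈ 1.064; a Normal approximation gives roughly [1.591, 3.708].
Exact: lower = 1.619; upper = 3.678.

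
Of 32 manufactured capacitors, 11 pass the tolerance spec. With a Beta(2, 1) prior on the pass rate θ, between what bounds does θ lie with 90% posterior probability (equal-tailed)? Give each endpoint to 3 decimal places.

Posterior: Beta(2+11, 1+21) = Beta(13, 22).
Equal-tailed 90% interval: the 0.05 and 0.95 quantiles of Beta(13, 22).
Posterior mean ≈ 0.371, SD ≈ 0.081; a Normal approximation gives roughly [0.239, 0.504].
Exact: F⁻¹(0.05) = 0.243; F⁻¹(0.95) = 0.508.

[0.243, 0.508]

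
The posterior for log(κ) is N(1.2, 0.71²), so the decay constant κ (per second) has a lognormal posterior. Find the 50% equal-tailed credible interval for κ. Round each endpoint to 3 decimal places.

[2.057, 5.360]

On the log scale the 50% interval is 1.2 ± 0.674 × 0.71 = [0.7211, 1.6789].
Exponentiate: [e^0.7211, e^1.6789] = [2.057, 5.360].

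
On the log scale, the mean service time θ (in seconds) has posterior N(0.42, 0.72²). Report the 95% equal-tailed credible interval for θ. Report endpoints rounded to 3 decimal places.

[0.371, 6.241]

On the log scale the 95% interval is 0.42 ± 1.960 × 0.72 = [-0.9912, 1.8312].
Exponentiate: [e^-0.9912, e^1.8312] = [0.371, 6.241].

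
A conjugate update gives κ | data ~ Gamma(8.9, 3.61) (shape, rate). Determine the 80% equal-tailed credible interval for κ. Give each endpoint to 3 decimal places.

[1.483, 3.566]

Posterior: Gamma(shape 8.9, rate 3.61).
Equal-tailed 80% interval: Gamma(8.9, 3.61) quantiles at 0.1 and 0.9.
Posterior mean ≈ 2.465, SD ≈ 0.826; a Normal approximation gives roughly [1.406, 3.524].
Exact: lower = 1.483; upper = 3.566.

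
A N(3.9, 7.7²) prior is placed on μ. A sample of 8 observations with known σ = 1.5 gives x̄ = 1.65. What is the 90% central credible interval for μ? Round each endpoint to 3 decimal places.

[0.790, 2.531]

Posterior precision = 1/7.7² + 8/1.5² = 0.0169 + 3.5556 = 3.5724, so posterior SD = 0.5291.
Posterior mean = (3.9/7.7² + 8·1.65/1.5²) / 3.5724 = 1.6606.
Interval: 1.6606 ± 1.645 × 0.5291 → [0.790, 2.531].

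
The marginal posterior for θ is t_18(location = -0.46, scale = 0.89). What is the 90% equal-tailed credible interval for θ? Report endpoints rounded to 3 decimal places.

[-2.003, 1.083]

The t_18 distribution is symmetric; the 90% interval is -0.46 ± t·0.89 with t_{0.95,18} = 1.734.
Half-width: 1.734 × 0.89 = 1.543.
-0.46 − 1.543 = -2.003; -0.46 + 1.543 = 1.083.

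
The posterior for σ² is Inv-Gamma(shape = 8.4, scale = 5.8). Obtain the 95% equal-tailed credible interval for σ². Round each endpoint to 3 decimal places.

Inverse-Gamma(8.4, 5.8) quantiles: F⁻¹(0.025) and F⁻¹(0.975).
Equivalently, 1/σ² ~ Gamma(8.4, rate = 5.8); invert its 0.975 and 0.025 quantiles.
Posterior mean ≈ 0.784, SD ≈ 0.310; a Normal approximation gives roughly [0.177, 1.391].
Exact: lower = 0.388; upper = 1.561.

[0.388, 1.561]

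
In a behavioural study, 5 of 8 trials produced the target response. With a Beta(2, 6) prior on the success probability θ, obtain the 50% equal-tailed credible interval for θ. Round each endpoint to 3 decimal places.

[0.352, 0.520]

Posterior: Beta(2+5, 6+3) = Beta(7, 9).
Equal-tailed 50% interval: the 0.25 and 0.75 quantiles of Beta(7, 9).
Posterior mean ≈ 0.438, SD ≈ 0.120; a Normal approximation gives roughly [0.356, 0.519].
Exact: F⁻¹(0.25) = 0.352; F⁻¹(0.75) = 0.520.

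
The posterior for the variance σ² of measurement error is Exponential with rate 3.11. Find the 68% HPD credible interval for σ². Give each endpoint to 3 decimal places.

The exponential density is strictly decreasing on [0, ∞), so the HPD interval is anchored at 0: [0, q] with P(σ² ≤ q) = 0.68.
q = −ln(1 − 0.68) / 3.11 = 1.1394 / 3.11 = 0.366.

[0.000, 0.366]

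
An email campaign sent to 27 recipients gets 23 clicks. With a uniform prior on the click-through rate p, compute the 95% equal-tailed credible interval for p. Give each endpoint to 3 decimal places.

[0.673, 0.939]

Posterior: Beta(1+23, 1+4) = Beta(24, 5).
Equal-tailed 95% interval: the 0.025 and 0.975 quantiles of Beta(24, 5).
Posterior mean ≈ 0.828, SD ≈ 0.069; a Normal approximation gives roughly [0.692, 0.963].
Exact: F⁻¹(0.025) = 0.673; F⁻¹(0.975) = 0.939.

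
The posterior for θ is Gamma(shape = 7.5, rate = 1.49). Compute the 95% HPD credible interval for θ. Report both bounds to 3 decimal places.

[1.784, 8.691]

The posterior is unimodal and skewed, so the HPD interval has equal density at both endpoints and is the shortest 95% interval.
Solving f(1.784) = f(8.691) with F(8.691) − F(1.784) = 0.95 gives [1.784, 8.691].
For comparison, the equal-tailed interval is [2.101, 9.224]; the HPD is narrower and shifted toward the mode.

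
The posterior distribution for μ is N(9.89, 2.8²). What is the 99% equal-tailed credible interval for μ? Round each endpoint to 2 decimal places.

The posterior is symmetric, so the 99% equal-tailed interval is μ = 9.89 ± z·2.8 with z = 2.576.
Half-width: 2.576 × 2.8 = 7.21.
9.89 − 7.21 = 2.68; 9.89 + 7.21 = 17.10.

[2.68, 17.10]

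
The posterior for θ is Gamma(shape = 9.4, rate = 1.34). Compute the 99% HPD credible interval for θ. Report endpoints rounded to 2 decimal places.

The posterior is unimodal and skewed, so the HPD interval has equal density at both endpoints and is the shortest 99% interval.
Solving f(2.18) = f(13.69) with F(13.69) − F(2.18) = 0.99 gives [2.18, 13.69].
For comparison, the equal-tailed interval is [2.51, 14.29]; the HPD is narrower and shifted toward the mode.

[2.18, 13.69]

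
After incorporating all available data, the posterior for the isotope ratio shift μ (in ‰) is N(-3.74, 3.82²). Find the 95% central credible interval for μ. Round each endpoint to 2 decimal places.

The posterior is symmetric, so the 95% equal-tailed interval is μ = -3.74 ± z·3.82 with z = 1.960.
Half-width: 1.960 × 3.82 = 7.49.
-3.74 − 7.49 = -11.23; -3.74 + 7.49 = 3.75.

[-11.23, 3.75]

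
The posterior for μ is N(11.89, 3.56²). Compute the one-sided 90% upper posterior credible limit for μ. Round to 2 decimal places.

16.45

Need U with P(μ ≤ U) = 0.90: U = 11.89 + z_{0.1}·3.56.
z = 1.282; U = 11.89 + 1.282 × 3.56 = 16.45.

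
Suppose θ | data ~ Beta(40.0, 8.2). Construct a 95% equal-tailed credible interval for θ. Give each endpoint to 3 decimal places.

[0.713, 0.921]

Posterior: Beta(40.0, 8.2).
Equal-tailed 95% interval: the 0.025 and 0.975 quantiles of Beta(40.0, 8.2).
Posterior mean ≈ 0.830, SD ≈ 0.054; a Normal approximation gives roughly [0.725, 0.935].
Exact: F⁻¹(0.025) = 0.713; F⁻¹(0.975) = 0.921.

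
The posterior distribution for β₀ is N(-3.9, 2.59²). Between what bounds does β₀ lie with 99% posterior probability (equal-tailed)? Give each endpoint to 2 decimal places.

The posterior is symmetric, so the 99% equal-tailed interval is β₀ = -3.9 ± z·2.59 with z = 2.576.
Half-width: 2.576 × 2.59 = 6.67.
-3.9 − 6.67 = -10.57; -3.9 + 6.67 = 2.77.

[-10.57, 2.77]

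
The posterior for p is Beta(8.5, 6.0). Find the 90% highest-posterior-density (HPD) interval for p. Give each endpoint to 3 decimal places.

[0.382, 0.793]

The posterior is unimodal and skewed, so the HPD interval has equal density at both endpoints and is the shortest 90% interval.
Solving f(0.382) = f(0.793) with F(0.793) − F(0.382) = 0.90 gives [0.382, 0.793].
For comparison, the equal-tailed interval is [0.373, 0.785]; the HPD is narrower and shifted toward the mode.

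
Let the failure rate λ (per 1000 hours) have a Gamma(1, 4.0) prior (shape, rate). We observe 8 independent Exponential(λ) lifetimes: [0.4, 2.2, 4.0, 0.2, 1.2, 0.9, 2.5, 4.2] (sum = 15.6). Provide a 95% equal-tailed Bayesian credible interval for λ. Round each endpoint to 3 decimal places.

Posterior: Gamma(1+8, 4.0+15.6) = Gamma(9, 19.6) (shape, rate).
Equal-tailed 95% interval: Gamma(9, 19.6) quantiles at 0.025 and 0.975.
Posterior mean ≈ 0.459, SD ≈ 0.153; a Normal approximation gives roughly [0.159, 0.759].
Exact: lower = 0.210; upper = 0.804.

[0.210, 0.804]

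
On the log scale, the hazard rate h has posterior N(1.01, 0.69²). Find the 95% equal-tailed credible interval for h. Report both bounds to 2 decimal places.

[0.71, 10.62]

On the log scale the 95% interval is 1.01 ± 1.960 × 0.69 = [-0.3424, 2.3624].
Exponentiate: [e^-0.3424, e^2.3624] = [0.71, 10.62].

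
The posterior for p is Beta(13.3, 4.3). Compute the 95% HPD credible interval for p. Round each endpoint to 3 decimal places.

[0.560, 0.935]

The posterior is unimodal and skewed, so the HPD interval has equal density at both endpoints and is the shortest 95% interval.
Solving f(0.560) = f(0.935) with F(0.935) − F(0.560) = 0.95 gives [0.560, 0.935].
For comparison, the equal-tailed interval is [0.537, 0.920]; the HPD is narrower and shifted toward the mode.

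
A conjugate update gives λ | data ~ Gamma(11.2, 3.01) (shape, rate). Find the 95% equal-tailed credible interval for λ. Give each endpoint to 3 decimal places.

[1.871, 6.196]

Posterior: Gamma(shape 11.2, rate 3.01).
Equal-tailed 95% interval: Gamma(11.2, 3.01) quantiles at 0.025 and 0.975.
Posterior mean ≈ 3.721, SD ≈ 1.112; a Normal approximation gives roughly [1.542, 5.900].
Exact: lower = 1.871; upper = 6.196.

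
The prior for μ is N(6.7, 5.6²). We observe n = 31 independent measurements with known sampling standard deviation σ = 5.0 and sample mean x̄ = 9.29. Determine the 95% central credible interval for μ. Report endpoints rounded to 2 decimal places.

Posterior precision = 1/5.6² + 31/5.0² = 0.0319 + 1.2400 = 1.2719, so posterior SD = 0.8867.
Posterior mean = (6.7/5.6² + 31·9.29/5.0²) / 1.2719 = 9.2251.
Interval: 9.2251 ± 1.960 × 0.8867 → [7.49, 10.96].

[7.49, 10.96]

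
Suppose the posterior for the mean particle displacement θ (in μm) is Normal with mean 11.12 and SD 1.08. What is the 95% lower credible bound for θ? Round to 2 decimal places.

Need L with P(θ ≥ L) = 0.95: L = 11.12 − z_{0.05}·1.08.
z = 1.645; L = 11.12 − 1.645 × 1.08 = 9.34.

9.34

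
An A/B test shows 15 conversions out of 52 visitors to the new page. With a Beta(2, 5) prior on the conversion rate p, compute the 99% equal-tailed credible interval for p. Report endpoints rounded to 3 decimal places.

[0.153, 0.450]

Posterior: Beta(2+15, 5+37) = Beta(17, 42).
Equal-tailed 99% interval: the 0.005 and 0.995 quantiles of Beta(17, 42).
Posterior mean ≈ 0.288, SD ≈ 0.058; a Normal approximation gives roughly [0.138, 0.439].
Exact: F⁻¹(0.005) = 0.153; F⁻¹(0.995) = 0.450.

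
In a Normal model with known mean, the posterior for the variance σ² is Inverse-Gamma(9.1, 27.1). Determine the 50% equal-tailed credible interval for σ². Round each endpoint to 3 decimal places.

Inverse-Gamma(9.1, 27.1) quantiles: F⁻¹(0.25) and F⁻¹(0.75).
Equivalently, 1/σ² ~ Gamma(9.1, rate = 27.1); invert its 0.75 and 0.25 quantiles.
Posterior mean ≈ 3.346, SD ≈ 1.256; a Normal approximation gives roughly [2.499, 4.193].
Exact: lower = 2.483; upper = 3.913.

[2.483, 3.913]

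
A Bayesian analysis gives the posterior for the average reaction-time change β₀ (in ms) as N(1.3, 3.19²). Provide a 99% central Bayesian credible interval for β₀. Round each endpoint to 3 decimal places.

The posterior is symmetric, so the 99% equal-tailed interval is β₀ = 1.3 ± z·3.19 with z = 2.576.
Half-width: 2.576 × 3.19 = 8.217.
1.3 − 8.217 = -6.917; 1.3 + 8.217 = 9.517.

[-6.917, 9.517]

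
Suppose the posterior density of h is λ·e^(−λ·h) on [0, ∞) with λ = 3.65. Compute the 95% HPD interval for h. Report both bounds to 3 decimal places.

[0.000, 0.821]

The exponential density is strictly decreasing on [0, ∞), so the HPD interval is anchored at 0: [0, q] with P(h ≤ q) = 0.95.
q = −ln(1 − 0.95) / 3.65 = 2.9957 / 3.65 = 0.821.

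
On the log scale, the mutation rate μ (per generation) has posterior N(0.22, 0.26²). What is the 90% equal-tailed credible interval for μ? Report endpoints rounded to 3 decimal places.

[0.812, 1.911]

On the log scale the 90% interval is 0.22 ± 1.645 × 0.26 = [-0.2077, 0.6477].
Exponentiate: [e^-0.2077, e^0.6477] = [0.812, 1.911].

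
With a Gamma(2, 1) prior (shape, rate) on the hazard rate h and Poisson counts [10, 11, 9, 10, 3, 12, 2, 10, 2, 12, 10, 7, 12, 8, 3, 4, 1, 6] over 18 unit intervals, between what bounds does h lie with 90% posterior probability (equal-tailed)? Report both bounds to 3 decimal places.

[6.081, 8.084]

Posterior: Gamma(2+132, 1+18) = Gamma(134, 19) (shape, rate).
Equal-tailed 90% interval: Gamma(134, 19) quantiles at 0.05 and 0.95.
Posterior mean ≈ 7.053, SD ≈ 0.609; a Normal approximation gives roughly [6.050, 8.055].
Exact: lower = 6.081; upper = 8.084.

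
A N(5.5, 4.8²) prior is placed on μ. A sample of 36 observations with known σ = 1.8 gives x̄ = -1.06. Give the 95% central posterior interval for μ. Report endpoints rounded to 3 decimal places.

Posterior precision = 1/4.8² + 36/1.8² = 0.0434 + 11.1111 = 11.1545, so posterior SD = 0.2994.
Posterior mean = (5.5/4.8² + 36·-1.06/1.8²) / 11.1545 = -1.0345.
Interval: -1.0345 ± 1.960 × 0.2994 → [-1.621, -0.448].

[-1.621, -0.448]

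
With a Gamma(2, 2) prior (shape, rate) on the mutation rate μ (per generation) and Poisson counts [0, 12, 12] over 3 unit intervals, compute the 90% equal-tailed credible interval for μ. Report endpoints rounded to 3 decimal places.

Posterior: Gamma(2+24, 2+3) = Gamma(26, 5) (shape, rate).
Equal-tailed 90% interval: Gamma(26, 5) quantiles at 0.05 and 0.95.
Posterior mean ≈ 5.200, SD ≈ 1.020; a Normal approximation gives roughly [3.523, 6.877].
Exact: lower = 3.644; upper = 6.983.

[3.644, 6.983]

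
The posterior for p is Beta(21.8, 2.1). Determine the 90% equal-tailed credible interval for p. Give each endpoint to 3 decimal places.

[0.803, 0.982]

Posterior: Beta(21.8, 2.1).
Equal-tailed 90% interval: the 0.05 and 0.95 quantiles of Beta(21.8, 2.1).
Posterior mean ≈ 0.912, SD ≈ 0.057; a Normal approximation gives roughly [0.819, 1.005].
Exact: F⁻¹(0.05) = 0.803; F⁻¹(0.95) = 0.982.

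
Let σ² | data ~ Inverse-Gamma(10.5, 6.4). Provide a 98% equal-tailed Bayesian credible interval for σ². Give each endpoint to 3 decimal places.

[0.329, 1.439]

Inverse-Gamma(10.5, 6.4) quantiles: F⁻¹(0.01) and F⁻¹(0.99).
Equivalently, 1/σ² ~ Gamma(10.5, rate = 6.4); invert its 0.99 and 0.01 quantiles.
Posterior mean ≈ 0.674, SD ≈ 0.231; a Normal approximation gives roughly [0.136, 1.211].
Exact: lower = 0.329; upper = 1.439.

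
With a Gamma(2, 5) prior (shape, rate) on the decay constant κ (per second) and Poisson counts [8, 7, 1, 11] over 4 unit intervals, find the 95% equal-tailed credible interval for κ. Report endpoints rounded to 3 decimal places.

[2.158, 4.496]

Posterior: Gamma(2+27, 5+4) = Gamma(29, 9) (shape, rate).
Equal-tailed 95% interval: Gamma(29, 9) quantiles at 0.025 and 0.975.
Posterior mean ≈ 3.222, SD ≈ 0.598; a Normal approximation gives roughly [2.049, 4.395].
Exact: lower = 2.158; upper = 4.496.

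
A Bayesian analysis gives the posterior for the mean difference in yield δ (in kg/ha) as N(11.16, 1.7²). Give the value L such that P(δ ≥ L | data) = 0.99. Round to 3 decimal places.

7.205

Need L with P(δ ≥ L) = 0.99: L = 11.16 − z_{0.01}·1.7.
z = 2.326; L = 11.16 − 2.326 × 1.7 = 7.205.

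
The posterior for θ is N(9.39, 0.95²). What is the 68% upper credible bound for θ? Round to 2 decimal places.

9.83

Need U with P(θ ≤ U) = 0.68: U = 9.39 + z_{0.32}·0.95.
z = 0.468; U = 9.39 + 0.468 × 0.95 = 9.83.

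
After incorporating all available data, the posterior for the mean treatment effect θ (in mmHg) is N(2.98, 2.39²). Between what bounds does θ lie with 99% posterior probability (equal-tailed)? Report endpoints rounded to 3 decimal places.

[-3.176, 9.136]

The posterior is symmetric, so the 99% equal-tailed interval is θ = 2.98 ± z·2.39 with z = 2.576.
Half-width: 2.576 × 2.39 = 6.156.
2.98 − 6.156 = -3.176; 2.98 + 6.156 = 9.136.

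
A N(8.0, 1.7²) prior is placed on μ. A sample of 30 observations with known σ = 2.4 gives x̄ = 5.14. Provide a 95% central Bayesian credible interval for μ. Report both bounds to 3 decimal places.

Posterior precision = 1/1.7² + 30/2.4² = 0.3460 + 5.2083 = 5.5544, so posterior SD = 0.4243.
Posterior mean = (8.0/1.7² + 30·5.14/2.4²) / 5.5544 = 5.3182.
Interval: 5.3182 ± 1.960 × 0.4243 → [4.487, 6.150].

[4.487, 6.150]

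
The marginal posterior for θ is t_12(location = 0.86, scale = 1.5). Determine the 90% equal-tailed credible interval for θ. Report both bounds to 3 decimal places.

The t_12 distribution is symmetric; the 90% interval is 0.86 ± t·1.5 with t_{0.95,12} = 1.782.
Half-width: 1.782 × 1.5 = 2.673.
0.86 − 2.673 = -1.813; 0.86 + 2.673 = 3.533.

[-1.813, 3.533]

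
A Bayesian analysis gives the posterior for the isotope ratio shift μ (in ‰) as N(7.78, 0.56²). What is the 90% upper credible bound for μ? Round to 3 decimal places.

Need U with P(μ ≤ U) = 0.90: U = 7.78 + z_{0.1}·0.56.
z = 1.282; U = 7.78 + 1.282 × 0.56 = 8.498.

8.498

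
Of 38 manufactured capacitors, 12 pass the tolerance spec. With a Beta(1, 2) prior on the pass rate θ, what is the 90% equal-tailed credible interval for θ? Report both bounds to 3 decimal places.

Posterior: Beta(1+12, 2+26) = Beta(13, 28).
Equal-tailed 90% interval: the 0.05 and 0.95 quantiles of Beta(13, 28).
Posterior mean ≈ 0.317, SD ≈ 0.072; a Normal approximation gives roughly [0.199, 0.435].
Exact: F⁻¹(0.05) = 0.204; F⁻¹(0.95) = 0.440.

[0.204, 0.440]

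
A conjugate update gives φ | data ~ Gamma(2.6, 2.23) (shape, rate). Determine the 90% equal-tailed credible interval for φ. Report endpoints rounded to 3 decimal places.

[0.278, 2.551]

Posterior: Gamma(shape 2.6, rate 2.23).
Equal-tailed 90% interval: Gamma(2.6, 2.23) quantiles at 0.05 and 0.95.
Posterior mean ≈ 1.166, SD ≈ 0.723; a Normal approximation gives roughly [-0.023, 2.355].
Exact: lower = 0.278; upper = 2.551.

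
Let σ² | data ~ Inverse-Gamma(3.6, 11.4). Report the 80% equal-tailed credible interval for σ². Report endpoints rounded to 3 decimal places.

Inverse-Gamma(3.6, 11.4) quantiles: F⁻¹(0.1) and F⁻¹(0.9).
Equivalently, 1/σ² ~ Gamma(3.6, rate = 11.4); invert its 0.9 and 0.1 quantiles.
Posterior mean ≈ 4.385, SD ≈ 3.466; a Normal approximation gives roughly [-0.058, 8.827].
Exact: lower = 1.855; upper = 7.696.

[1.855, 7.696]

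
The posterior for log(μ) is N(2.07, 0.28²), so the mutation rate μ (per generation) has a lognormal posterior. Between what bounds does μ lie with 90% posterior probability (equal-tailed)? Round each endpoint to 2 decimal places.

On the log scale the 90% interval is 2.07 ± 1.645 × 0.28 = [1.6094, 2.5306].
Exponentiate: [e^1.6094, e^2.5306] = [5.00, 12.56].

[5.00, 12.56]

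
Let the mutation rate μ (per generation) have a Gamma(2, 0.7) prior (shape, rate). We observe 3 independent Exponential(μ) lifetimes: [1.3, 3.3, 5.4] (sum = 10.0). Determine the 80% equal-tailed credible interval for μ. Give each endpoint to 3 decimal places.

[0.227, 0.747]

Posterior: Gamma(2+3, 0.7+10.0) = Gamma(5, 10.7) (shape, rate).
Equal-tailed 80% interval: Gamma(5, 10.7) quantiles at 0.1 and 0.9.
Posterior mean ≈ 0.467, SD ≈ 0.209; a Normal approximation gives roughly [0.199, 0.735].
Exact: lower = 0.227; upper = 0.747.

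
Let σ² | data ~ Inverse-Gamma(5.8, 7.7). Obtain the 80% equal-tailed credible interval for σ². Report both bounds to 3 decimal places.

Inverse-Gamma(5.8, 7.7) quantiles: F⁻¹(0.1) and F⁻¹(0.9).
Equivalently, 1/σ² ~ Gamma(5.8, rate = 7.7); invert its 0.9 and 0.1 quantiles.
Posterior mean ≈ 1.604, SD ≈ 0.823; a Normal approximation gives roughly [0.550, 2.659].
Exact: lower = 0.854; upper = 2.562.

[0.854, 2.562]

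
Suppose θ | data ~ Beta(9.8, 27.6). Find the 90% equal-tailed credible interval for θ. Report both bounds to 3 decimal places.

Posterior: Beta(9.8, 27.6).
Equal-tailed 90% interval: the 0.05 and 0.95 quantiles of Beta(9.8, 27.6).
Posterior mean ≈ 0.262, SD ≈ 0.071; a Normal approximation gives roughly [0.145, 0.379].
Exact: F⁻¹(0.05) = 0.153; F⁻¹(0.95) = 0.386.

[0.153, 0.386]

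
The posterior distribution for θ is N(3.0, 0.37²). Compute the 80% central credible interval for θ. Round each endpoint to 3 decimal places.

The posterior is symmetric, so the 80% equal-tailed interval is θ = 3.0 ± z·0.37 with z = 1.282.
Half-width: 1.282 × 0.37 = 0.474.
3.0 − 0.474 = 2.526; 3.0 + 0.474 = 3.474.

[2.526, 3.474]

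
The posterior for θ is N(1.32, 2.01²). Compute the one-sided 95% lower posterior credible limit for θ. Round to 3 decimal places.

-1.986

Need L with P(θ ≥ L) = 0.95: L = 1.32 − z_{0.05}·2.01.
z = 1.645; L = 1.32 − 1.645 × 2.01 = -1.986.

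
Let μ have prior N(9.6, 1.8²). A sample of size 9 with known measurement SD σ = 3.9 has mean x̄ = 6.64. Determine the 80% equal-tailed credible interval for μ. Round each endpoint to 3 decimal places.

[6.304, 9.005]

Posterior precision = 1/1.8² + 9/3.9² = 0.3086 + 0.5917 = 0.9004, so posterior SD = 1.0539.
Posterior mean = (9.6/1.8² + 9·6.64/3.9²) / 0.9004 = 7.6547.
Interval: 7.6547 ± 1.282 × 1.0539 → [6.304, 9.005].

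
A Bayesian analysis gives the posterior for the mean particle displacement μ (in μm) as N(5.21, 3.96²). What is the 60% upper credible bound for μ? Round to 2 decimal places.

6.21

Need U with P(μ ≤ U) = 0.60: U = 5.21 + z_{0.4}·3.96.
z = 0.253; U = 5.21 + 0.253 × 3.96 = 6.21.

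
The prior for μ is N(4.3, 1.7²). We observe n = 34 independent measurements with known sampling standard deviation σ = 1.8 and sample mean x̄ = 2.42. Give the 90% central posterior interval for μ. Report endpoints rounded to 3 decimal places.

[1.980, 2.980]

Posterior precision = 1/1.7² + 34/1.8² = 0.3460 + 10.4938 = 10.8398, so posterior SD = 0.3037.
Posterior mean = (4.3/1.7² + 34·2.42/1.8²) / 10.8398 = 2.4800.
Interval: 2.4800 ± 1.645 × 0.3037 → [1.980, 2.980].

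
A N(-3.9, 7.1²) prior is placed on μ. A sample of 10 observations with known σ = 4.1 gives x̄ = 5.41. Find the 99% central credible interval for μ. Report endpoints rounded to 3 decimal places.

[1.824, 8.395]

Posterior precision = 1/7.1² + 10/4.1² = 0.0198 + 0.5949 = 0.6147, so posterior SD = 1.2754.
Posterior mean = (-3.9/7.1² + 10·5.41/4.1²) / 0.6147 = 5.1096.
Interval: 5.1096 ± 2.576 × 1.2754 → [1.824, 8.395].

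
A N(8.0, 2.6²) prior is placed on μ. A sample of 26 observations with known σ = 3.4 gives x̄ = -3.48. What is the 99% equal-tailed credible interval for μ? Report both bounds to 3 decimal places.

[-4.435, -1.108]

Posterior precision = 1/2.6² + 26/3.4² = 0.1479 + 2.2491 = 2.3971, so posterior SD = 0.6459.
Posterior mean = (8.0/2.6² + 26·-3.48/3.4²) / 2.3971 = -2.7715.
Interval: -2.7715 ± 2.576 × 0.6459 → [-4.435, -1.108].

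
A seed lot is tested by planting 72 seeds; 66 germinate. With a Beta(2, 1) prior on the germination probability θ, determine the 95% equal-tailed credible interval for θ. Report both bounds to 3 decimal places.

Posterior: Beta(2+66, 1+6) = Beta(68, 7).
Equal-tailed 95% interval: the 0.025 and 0.975 quantiles of Beta(68, 7).
Posterior mean ≈ 0.907, SD ≈ 0.033; a Normal approximation gives roughly [0.841, 0.972].
Exact: F⁻¹(0.025) = 0.832; F⁻¹(0.975) = 0.961.

[0.832, 0.961]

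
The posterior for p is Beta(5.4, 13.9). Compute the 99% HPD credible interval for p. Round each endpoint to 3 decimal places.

[0.065, 0.549]

The posterior is unimodal and skewed, so the HPD interval has equal density at both endpoints and is the shortest 99% interval.
Solving f(0.065) = f(0.549) with F(0.549) − F(0.065) = 0.99 gives [0.065, 0.549].
For comparison, the equal-tailed interval is [0.075, 0.565]; the HPD is narrower and shifted toward the mode.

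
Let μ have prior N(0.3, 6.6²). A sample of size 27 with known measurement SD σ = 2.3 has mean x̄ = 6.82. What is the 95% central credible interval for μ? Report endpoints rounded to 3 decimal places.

[5.925, 7.656]

Posterior precision = 1/6.6² + 27/2.3² = 0.0230 + 5.1040 = 5.1269, so posterior SD = 0.4416.
Posterior mean = (0.3/6.6² + 27·6.82/2.3²) / 5.1269 = 6.7908.
Interval: 6.7908 ± 1.960 × 0.4416 → [5.925, 7.656].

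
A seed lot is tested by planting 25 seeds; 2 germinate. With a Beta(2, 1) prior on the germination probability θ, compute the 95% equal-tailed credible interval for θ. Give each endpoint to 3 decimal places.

Posterior: Beta(2+2, 1+23) = Beta(4, 24).
Equal-tailed 95% interval: the 0.025 and 0.975 quantiles of Beta(4, 24).
Posterior mean ≈ 0.143, SD ≈ 0.065; a Normal approximation gives roughly [0.015, 0.270].
Exact: F⁻¹(0.025) = 0.042; F⁻¹(0.975) = 0.292.

[0.042, 0.292]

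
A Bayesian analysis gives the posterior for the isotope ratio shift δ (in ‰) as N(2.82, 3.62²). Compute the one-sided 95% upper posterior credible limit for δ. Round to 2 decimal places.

Need U with P(δ ≤ U) = 0.95: U = 2.82 + z_{0.05}·3.62.
z = 1.645; U = 2.82 + 1.645 × 3.62 = 8.77.

8.77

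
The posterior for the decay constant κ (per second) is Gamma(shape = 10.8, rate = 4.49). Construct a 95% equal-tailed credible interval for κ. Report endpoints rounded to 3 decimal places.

[1.192, 4.038]

Posterior: Gamma(shape 10.8, rate 4.49).
Equal-tailed 95% interval: Gamma(10.8, 4.49) quantiles at 0.025 and 0.975.
Posterior mean ≈ 2.405, SD ≈ 0.732; a Normal approximation gives roughly [0.971, 3.840].
Exact: lower = 1.192; upper = 4.038.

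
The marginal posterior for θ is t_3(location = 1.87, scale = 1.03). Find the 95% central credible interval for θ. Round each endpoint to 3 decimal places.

The t_3 distribution is symmetric; the 95% interval is 1.87 ± t·1.03 with t_{0.975,3} = 3.182.
Half-width: 3.182 × 1.03 = 3.278.
1.87 − 3.278 = -1.408; 1.87 + 3.278 = 5.148.

[-1.408, 5.148]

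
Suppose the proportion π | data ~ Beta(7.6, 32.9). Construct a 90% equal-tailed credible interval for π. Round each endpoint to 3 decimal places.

Posterior: Beta(7.6, 32.9).
Equal-tailed 90% interval: the 0.05 and 0.95 quantiles of Beta(7.6, 32.9).
Posterior mean ≈ 0.188, SD ≈ 0.061; a Normal approximation gives roughly [0.088, 0.287].
Exact: F⁻¹(0.05) = 0.097; F⁻¹(0.95) = 0.296.

[0.097, 0.296]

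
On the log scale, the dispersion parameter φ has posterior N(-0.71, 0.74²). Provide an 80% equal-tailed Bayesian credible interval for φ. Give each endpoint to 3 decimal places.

[0.190, 1.269]

On the log scale the 80% interval is -0.71 ± 1.282 × 0.74 = [-1.6583, 0.2383].
Exponentiate: [e^-1.6583, e^0.2383] = [0.190, 1.269].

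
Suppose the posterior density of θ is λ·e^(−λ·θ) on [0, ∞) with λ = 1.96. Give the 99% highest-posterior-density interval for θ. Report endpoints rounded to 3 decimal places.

The exponential density is strictly decreasing on [0, ∞), so the HPD interval is anchored at 0: [0, q] with P(θ ≤ q) = 0.99.
q = −ln(1 − 0.99) / 1.96 = 4.6052 / 1.96 = 2.350.

[0.000, 2.350]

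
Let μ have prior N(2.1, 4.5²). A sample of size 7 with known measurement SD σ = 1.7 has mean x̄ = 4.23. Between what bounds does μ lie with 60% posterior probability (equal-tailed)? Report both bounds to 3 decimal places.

Posterior precision = 1/4.5² + 7/1.7² = 0.0494 + 2.4221 = 2.4715, so posterior SD = 0.6361.
Posterior mean = (2.1/4.5² + 7·4.23/1.7²) / 2.4715 = 4.1874.
Interval: 4.1874 ± 0.842 × 0.6361 → [3.652, 4.723].

[3.652, 4.723]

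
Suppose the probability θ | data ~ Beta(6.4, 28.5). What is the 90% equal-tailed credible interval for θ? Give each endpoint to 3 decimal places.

[0.088, 0.299]

Posterior: Beta(6.4, 28.5).
Equal-tailed 90% interval: the 0.05 and 0.95 quantiles of Beta(6.4, 28.5).
Posterior mean ≈ 0.183, SD ≈ 0.065; a Normal approximation gives roughly [0.077, 0.290].
Exact: F⁻¹(0.05) = 0.088; F⁻¹(0.95) = 0.299.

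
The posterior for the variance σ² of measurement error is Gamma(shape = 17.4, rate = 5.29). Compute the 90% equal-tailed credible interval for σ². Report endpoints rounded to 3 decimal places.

Posterior: Gamma(shape 17.4, rate 5.29).
Equal-tailed 90% interval: Gamma(17.4, 5.29) quantiles at 0.05 and 0.95.
Posterior mean ≈ 3.289, SD ≈ 0.789; a Normal approximation gives roughly [1.992, 4.586].
Exact: lower = 2.108; upper = 4.685.

[2.108, 4.685]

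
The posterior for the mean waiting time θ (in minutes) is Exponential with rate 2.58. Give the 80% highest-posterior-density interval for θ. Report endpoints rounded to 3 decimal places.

[0.000, 0.624]

The exponential density is strictly decreasing on [0, ∞), so the HPD interval is anchored at 0: [0, q] with P(θ ≤ q) = 0.80.
q = −ln(1 − 0.80) / 2.58 = 1.6094 / 2.58 = 0.624.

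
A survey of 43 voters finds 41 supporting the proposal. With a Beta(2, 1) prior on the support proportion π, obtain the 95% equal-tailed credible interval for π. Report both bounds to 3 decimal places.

Posterior: Beta(2+41, 1+2) = Beta(43, 3).
Equal-tailed 95% interval: the 0.025 and 0.975 quantiles of Beta(43, 3).
Posterior mean ≈ 0.935, SD ≈ 0.036; a Normal approximation gives roughly [0.864, 1.005].
Exact: F⁻¹(0.025) = 0.849; F⁻¹(0.975) = 0.986.

[0.849, 0.986]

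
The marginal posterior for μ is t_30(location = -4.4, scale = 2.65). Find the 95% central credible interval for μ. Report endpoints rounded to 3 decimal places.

The t_30 distribution is symmetric; the 95% interval is -4.4 ± t·2.65 with t_{0.975,30} = 2.042.
Half-width: 2.042 × 2.65 = 5.412.
-4.4 − 5.412 = -9.812; -4.4 + 5.412 = 1.012.

[-9.812, 1.012]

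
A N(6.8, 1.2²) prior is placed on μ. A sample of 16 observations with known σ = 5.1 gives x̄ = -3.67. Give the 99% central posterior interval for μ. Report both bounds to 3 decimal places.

[-0.369, 4.133]

Posterior precision = 1/1.2² + 16/5.1² = 0.6944 + 0.6151 = 1.3096, so posterior SD = 0.8738.
Posterior mean = (6.8/1.2² + 16·-3.67/5.1²) / 1.3096 = 1.8820.
Interval: 1.8820 ± 2.576 × 0.8738 → [-0.369, 4.133].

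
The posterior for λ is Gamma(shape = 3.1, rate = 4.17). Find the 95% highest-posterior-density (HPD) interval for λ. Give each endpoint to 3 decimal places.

The posterior is unimodal and skewed, so the HPD interval has equal density at both endpoints and is the shortest 95% interval.
Solving f(0.081) = f(1.573) with F(1.573) − F(0.081) = 0.95 gives [0.081, 1.573].
For comparison, the equal-tailed interval is [0.159, 1.770]; the HPD is narrower and shifted toward the mode.

[0.081, 1.573]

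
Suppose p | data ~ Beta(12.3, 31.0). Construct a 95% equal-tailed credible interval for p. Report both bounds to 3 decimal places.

[0.162, 0.425]

Posterior: Beta(12.3, 31.0).
Equal-tailed 95% interval: the 0.025 and 0.975 quantiles of Beta(12.3, 31.0).
Posterior mean ≈ 0.284, SD ≈ 0.068; a Normal approximation gives roughly [0.151, 0.417].
Exact: F⁻¹(0.025) = 0.162; F⁻¹(0.975) = 0.425.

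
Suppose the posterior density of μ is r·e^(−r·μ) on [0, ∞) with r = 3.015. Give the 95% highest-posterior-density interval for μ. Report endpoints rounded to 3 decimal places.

[0.000, 0.994]

The exponential density is strictly decreasing on [0, ∞), so the HPD interval is anchored at 0: [0, q] with P(μ ≤ q) = 0.95.
q = −ln(1 − 0.95) / 3.015 = 2.9957 / 3.015 = 0.994.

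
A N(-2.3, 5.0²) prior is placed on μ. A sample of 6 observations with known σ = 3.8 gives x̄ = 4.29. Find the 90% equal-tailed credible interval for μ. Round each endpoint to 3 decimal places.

[1.274, 6.148]

Posterior precision = 1/5.0² + 6/3.8² = 0.0400 + 0.4155 = 0.4555, so posterior SD = 1.4817.
Posterior mean = (-2.3/5.0² + 6·4.29/3.8²) / 0.4555 = 3.7113.
Interval: 3.7113 ± 1.645 × 1.4817 → [1.274, 6.148].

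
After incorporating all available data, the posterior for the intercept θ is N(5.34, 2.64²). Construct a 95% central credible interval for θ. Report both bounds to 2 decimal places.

The posterior is symmetric, so the 95% equal-tailed interval is θ = 5.34 ± z·2.64 with z = 1.960.
Half-width: 1.960 × 2.64 = 5.17.
5.34 − 5.17 = 0.17; 5.34 + 5.17 = 10.51.

[0.17, 10.51]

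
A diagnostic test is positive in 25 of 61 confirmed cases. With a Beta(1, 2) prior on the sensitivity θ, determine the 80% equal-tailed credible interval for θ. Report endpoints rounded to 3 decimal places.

Posterior: Beta(1+25, 2+36) = Beta(26, 38).
Equal-tailed 80% interval: the 0.1 and 0.9 quantiles of Beta(26, 38).
Posterior mean ≈ 0.406, SD ≈ 0.061; a Normal approximation gives roughly [0.328, 0.484].
Exact: F⁻¹(0.1) = 0.328; F⁻¹(0.9) = 0.485.

[0.328, 0.485]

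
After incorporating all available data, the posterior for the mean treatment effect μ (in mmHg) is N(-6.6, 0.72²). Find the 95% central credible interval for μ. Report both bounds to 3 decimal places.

The posterior is symmetric, so the 95% equal-tailed interval is μ = -6.6 ± z·0.72 with z = 1.960.
Half-width: 1.960 × 0.72 = 1.411.
-6.6 − 1.411 = -8.011; -6.6 + 1.411 = -5.189.

[-8.011, -5.189]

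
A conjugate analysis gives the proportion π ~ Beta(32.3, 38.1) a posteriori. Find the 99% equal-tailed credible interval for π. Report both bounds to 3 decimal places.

Posterior: Beta(32.3, 38.1).
Equal-tailed 99% interval: the 0.005 and 0.995 quantiles of Beta(32.3, 38.1).
Posterior mean ≈ 0.459, SD ≈ 0.059; a Normal approximation gives roughly [0.307, 0.611].
Exact: F⁻¹(0.005) = 0.311; F⁻¹(0.995) = 0.611.

[0.311, 0.611]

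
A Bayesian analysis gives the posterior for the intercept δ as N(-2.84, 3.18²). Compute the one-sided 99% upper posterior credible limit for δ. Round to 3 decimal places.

Need U with P(δ ≤ U) = 0.99: U = -2.84 + z_{0.01}·3.18.
z = 2.326; U = -2.84 + 2.326 × 3.18 = 4.558.

4.558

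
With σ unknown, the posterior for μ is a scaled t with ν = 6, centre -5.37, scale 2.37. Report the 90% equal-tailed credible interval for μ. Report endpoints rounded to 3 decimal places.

[-9.975, -0.765]

The t_6 distribution is symmetric; the 90% interval is -5.37 ± t·2.37 with t_{0.95,6} = 1.943.
Half-width: 1.943 × 2.37 = 4.605.
-5.37 − 4.605 = -9.975; -5.37 + 4.605 = -0.765.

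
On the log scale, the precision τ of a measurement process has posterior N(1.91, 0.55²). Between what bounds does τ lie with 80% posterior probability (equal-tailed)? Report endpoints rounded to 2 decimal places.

[3.34, 13.67]

On the log scale the 80% interval is 1.91 ± 1.282 × 0.55 = [1.2051, 2.6149].
Exponentiate: [e^1.2051, e^2.6149] = [3.34, 13.67].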